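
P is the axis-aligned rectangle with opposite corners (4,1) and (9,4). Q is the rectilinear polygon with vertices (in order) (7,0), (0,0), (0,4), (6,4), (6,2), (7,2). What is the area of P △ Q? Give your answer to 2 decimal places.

|P| = 15, |Q| = 26, |P∩Q| = 7.
|P △ Q| = |P| + |Q| − 2·|P∩Q| = 15 + 26 − 14 = 27.00.

27.00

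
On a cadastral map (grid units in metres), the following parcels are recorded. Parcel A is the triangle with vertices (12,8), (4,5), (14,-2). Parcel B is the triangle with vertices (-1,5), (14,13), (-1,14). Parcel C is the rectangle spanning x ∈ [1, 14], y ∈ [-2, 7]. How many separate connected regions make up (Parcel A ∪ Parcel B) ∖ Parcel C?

2

(Parcel A ∪ Parcel B) ∖ Parcel C splits into 2 disjoint pieces (area 1.4333, area 66.6833).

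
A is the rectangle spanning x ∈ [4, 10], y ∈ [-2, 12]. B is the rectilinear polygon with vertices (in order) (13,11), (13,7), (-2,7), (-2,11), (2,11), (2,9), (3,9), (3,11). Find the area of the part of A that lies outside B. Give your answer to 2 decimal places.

|A| = 84, |A∩B| = 24.
|A ∖ B| = |A| − |A∩B| = 84 − 24 = 60.00.

60.00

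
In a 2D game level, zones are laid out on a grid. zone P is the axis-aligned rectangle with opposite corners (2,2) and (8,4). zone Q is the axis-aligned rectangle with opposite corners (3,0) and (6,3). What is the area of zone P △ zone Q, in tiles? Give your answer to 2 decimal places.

15.00

|zone P∩zone Q|: x∈[3,6], y∈[2,3] → 3·1 = 3.
|zone P △ zone Q| = |zone P| + |zone Q| − 2·|zone P∩zone Q| = 12 + 9 − 6 = 15.00.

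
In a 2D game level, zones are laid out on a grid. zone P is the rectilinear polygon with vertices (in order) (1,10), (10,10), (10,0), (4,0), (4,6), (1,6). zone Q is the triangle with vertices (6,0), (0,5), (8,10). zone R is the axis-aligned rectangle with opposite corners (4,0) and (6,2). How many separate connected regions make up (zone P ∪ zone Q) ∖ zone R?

1

(zone P ∪ zone Q) ∖ zone R is a single connected region.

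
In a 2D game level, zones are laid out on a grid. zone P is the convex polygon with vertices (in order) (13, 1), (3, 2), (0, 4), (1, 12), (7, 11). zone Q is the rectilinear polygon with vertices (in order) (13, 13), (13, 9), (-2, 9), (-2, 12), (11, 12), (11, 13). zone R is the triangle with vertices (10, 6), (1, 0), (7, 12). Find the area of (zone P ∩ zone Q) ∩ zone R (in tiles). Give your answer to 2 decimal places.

3.22

The region (zone P ∩ zone Q) ∩ zone R is the polygon with vertices (7,11), (8.2,9), (5.5,9), (6.538,11.077).
By the shoelace formula its area is 3.22.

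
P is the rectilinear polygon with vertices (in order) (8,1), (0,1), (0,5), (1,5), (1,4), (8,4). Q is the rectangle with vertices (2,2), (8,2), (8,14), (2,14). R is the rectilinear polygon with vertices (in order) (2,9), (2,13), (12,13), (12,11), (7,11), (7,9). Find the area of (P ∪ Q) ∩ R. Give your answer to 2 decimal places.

The region (P ∪ Q) ∩ R is the polygon with vertices (2,13), (8,13), (8,11), (7,11), (7,9), (2,9).
By the shoelace formula its area is 22.00.

22.00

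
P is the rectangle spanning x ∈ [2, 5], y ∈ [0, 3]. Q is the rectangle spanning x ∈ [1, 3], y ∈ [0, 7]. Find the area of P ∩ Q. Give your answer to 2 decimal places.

|P∩Q|: x∈[2,3], y∈[0,3] → 1·3 = 3.

3.00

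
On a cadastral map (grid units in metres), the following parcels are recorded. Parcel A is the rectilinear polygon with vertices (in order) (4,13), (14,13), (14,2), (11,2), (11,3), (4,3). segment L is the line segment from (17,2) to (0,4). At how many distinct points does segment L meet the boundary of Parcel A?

The segment meets the boundary at (4,3.529), (8.5,3), (11,2.706), (14,2.353).

4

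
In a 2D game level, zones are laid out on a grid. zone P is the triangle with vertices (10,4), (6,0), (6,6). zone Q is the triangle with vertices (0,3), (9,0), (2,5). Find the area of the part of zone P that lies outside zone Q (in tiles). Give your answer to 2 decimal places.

11.04

|zone P| = 12, |zone P∩zone Q| = 0.9643.
|zone P ∖ zone Q| = |zone P| − |zone P∩zone Q| = 12 − 0.9643 = 11.04.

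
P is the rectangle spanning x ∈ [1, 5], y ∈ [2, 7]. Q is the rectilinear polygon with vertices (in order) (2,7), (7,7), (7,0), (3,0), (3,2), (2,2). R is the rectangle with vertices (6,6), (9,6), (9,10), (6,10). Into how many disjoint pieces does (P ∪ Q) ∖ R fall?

1

(P ∪ Q) ∖ R is a single connected region.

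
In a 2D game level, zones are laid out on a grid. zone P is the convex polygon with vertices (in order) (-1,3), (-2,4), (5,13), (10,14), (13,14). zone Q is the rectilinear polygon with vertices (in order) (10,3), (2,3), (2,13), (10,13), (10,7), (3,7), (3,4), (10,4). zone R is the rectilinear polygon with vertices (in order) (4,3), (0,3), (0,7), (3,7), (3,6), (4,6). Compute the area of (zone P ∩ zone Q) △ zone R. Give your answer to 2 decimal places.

|zone P ∩ zone Q| = 29.7468.
|(zone P ∩ zone Q) ∩ zone R| = 1.25.
|(zone P ∩ zone Q) △ zone R| = 29.7468 + 15 − 2.5 = 42.25.

42.25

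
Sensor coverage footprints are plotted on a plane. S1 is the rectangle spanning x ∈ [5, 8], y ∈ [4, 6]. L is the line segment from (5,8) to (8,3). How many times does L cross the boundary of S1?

2

The segment meets the boundary at (7.4,4), (6.2,6).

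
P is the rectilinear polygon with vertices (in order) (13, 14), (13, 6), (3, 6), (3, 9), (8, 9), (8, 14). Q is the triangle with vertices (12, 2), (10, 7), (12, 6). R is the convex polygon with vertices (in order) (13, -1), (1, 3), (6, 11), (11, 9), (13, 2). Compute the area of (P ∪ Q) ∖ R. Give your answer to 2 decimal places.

30.40

|P ∪ Q| = 58.2.
|(P ∪ Q) ∩ R| = 27.8.
|(P ∪ Q) ∖ R| = 58.2 − 27.8 = 30.40.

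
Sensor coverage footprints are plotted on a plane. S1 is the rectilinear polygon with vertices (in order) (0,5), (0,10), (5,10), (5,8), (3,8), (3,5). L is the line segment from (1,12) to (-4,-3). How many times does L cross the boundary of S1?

The segment meets the boundary at (0,9), (0.333,10).

2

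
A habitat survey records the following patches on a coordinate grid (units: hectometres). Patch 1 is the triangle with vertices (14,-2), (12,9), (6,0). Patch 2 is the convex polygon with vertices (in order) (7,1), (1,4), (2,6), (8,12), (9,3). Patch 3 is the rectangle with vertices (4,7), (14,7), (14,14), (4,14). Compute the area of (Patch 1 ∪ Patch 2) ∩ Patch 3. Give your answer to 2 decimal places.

15.09

|Patch 1 ∪ Patch 2| = 87.5446.
|(Patch 1 ∪ Patch 2) ∩ Patch 3| = 15.09.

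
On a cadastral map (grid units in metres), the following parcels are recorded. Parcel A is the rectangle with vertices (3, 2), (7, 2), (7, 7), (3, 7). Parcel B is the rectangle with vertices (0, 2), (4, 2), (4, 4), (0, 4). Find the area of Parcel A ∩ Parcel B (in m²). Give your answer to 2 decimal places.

|Parcel A∩Parcel B|: x∈[3,4], y∈[2,4] → 1·2 = 2.

2.00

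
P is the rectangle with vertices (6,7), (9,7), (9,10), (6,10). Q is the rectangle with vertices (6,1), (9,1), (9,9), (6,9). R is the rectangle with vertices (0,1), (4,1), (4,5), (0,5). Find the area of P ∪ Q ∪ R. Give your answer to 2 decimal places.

43.00

By inclusion–exclusion:
Individual areas: |P| = 9, |Q| = 24, |R| = 16.
|P∩Q|: x∈[6,9], y∈[7,9] → 3·2 = 6.
|P∩R| = 0 (no overlap).
|Q∩R| = 0 (no overlap).
|P∩Q∩R| = 0.
|P ∪ Q ∪ R| = 49 − 6 + 0 = 43.00.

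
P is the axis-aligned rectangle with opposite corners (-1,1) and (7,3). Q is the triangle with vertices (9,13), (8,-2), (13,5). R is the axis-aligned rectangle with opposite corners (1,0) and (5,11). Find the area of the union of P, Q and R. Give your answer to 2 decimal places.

86.00

By inclusion–exclusion:
Individual areas: |P| = 16, |Q| = 34, |R| = 44.
|P∩Q| = 0.
|P∩R|: x∈[1,5], y∈[1,3] → 4·2 = 8.
|Q∩R| = 0.
|P∩Q∩R| = 0.
|P ∪ Q ∪ R| = 94 − 8 + 0 = 86.00.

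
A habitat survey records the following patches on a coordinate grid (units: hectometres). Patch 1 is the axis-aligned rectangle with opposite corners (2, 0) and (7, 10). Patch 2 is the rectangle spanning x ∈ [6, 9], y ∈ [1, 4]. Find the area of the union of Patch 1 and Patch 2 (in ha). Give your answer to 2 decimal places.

By inclusion–exclusion:
Individual areas: |Patch 1| = 50, |Patch 2| = 9.
|Patch 1∩Patch 2|: x∈[6,7], y∈[1,4] → 1·3 = 3.
|Patch 1 ∪ Patch 2| = 59 − 3 = 56.00.

56.00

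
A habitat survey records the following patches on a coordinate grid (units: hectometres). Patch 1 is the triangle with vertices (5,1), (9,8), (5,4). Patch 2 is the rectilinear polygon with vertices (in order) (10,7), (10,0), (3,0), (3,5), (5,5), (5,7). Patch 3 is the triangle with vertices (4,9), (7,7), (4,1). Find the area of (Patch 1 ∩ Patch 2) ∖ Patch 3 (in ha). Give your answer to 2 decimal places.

|Patch 1 ∩ Patch 2| = 5.7857.
|(Patch 1 ∩ Patch 2) ∩ Patch 3| = 0.5.
|(Patch 1 ∩ Patch 2) ∖ Patch 3| = 5.7857 − 0.5 = 5.29.

5.29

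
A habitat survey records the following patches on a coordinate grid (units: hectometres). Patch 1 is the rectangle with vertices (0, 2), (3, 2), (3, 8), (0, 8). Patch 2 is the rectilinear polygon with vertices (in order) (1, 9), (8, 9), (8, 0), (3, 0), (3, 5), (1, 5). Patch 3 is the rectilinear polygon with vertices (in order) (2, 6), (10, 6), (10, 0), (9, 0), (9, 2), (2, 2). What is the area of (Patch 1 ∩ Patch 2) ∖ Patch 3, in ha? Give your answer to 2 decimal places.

5.00

|Patch 1 ∩ Patch 2| = 6.
|(Patch 1 ∩ Patch 2) ∩ Patch 3| = 1.
|(Patch 1 ∩ Patch 2) ∖ Patch 3| = 6 − 1 = 5.00.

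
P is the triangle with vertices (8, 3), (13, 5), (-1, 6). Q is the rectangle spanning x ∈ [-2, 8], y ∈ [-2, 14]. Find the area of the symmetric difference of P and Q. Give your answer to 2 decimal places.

155.29

|P| = 16.5, |Q| = 160, |P∩Q| = 10.6071.
|P △ Q| = |P| + |Q| − 2·|P∩Q| = 16.5 + 160 − 21.2143 = 155.29.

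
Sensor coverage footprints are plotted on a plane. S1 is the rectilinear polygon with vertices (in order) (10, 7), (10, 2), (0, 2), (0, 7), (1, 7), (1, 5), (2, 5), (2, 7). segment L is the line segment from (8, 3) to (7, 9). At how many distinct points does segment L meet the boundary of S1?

1

The segment meets the boundary at (7.333,7).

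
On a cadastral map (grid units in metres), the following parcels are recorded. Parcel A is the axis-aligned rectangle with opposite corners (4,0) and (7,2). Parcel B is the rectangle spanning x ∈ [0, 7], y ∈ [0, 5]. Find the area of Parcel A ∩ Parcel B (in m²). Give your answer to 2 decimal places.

|Parcel A∩Parcel B|: x∈[4,7], y∈[0,2] → 3·2 = 6.

6.00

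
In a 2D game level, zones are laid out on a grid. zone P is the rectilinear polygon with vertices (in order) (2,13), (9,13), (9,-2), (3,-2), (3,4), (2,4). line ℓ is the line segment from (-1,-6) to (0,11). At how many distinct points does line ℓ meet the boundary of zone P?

0

The segment lies entirely outside zone P and never meets its boundary.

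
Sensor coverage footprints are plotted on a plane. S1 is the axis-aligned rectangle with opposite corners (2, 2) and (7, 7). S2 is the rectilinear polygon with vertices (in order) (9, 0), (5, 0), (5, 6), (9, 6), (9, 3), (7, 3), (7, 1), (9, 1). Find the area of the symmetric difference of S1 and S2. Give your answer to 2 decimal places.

29.00

|S1| = 25, |S2| = 20, |S1∩S2| = 8.
|S1 △ S2| = |S1| + |S2| − 2·|S1∩S2| = 25 + 20 − 16 = 29.00.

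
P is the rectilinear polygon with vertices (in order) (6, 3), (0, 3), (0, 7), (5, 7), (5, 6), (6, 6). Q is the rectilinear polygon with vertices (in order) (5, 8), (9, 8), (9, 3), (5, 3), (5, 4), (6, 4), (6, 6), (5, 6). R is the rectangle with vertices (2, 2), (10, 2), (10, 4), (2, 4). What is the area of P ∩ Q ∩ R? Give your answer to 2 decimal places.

1.00

The intersection is the polygon with vertices (5,4), (6,4), (6,3), (5,3).
By the shoelace formula its area is 1.00.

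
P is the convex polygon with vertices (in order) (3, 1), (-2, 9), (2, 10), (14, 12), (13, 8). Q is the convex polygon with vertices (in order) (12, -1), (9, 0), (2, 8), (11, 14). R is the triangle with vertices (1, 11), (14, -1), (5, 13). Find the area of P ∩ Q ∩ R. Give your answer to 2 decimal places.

17.70

The intersection is the polygon with vertices (8.024,4.517), (3.307,8.871), (6,10.667), (6.452,10.742), (9.7,5.69).
By the shoelace formula its area is 17.70.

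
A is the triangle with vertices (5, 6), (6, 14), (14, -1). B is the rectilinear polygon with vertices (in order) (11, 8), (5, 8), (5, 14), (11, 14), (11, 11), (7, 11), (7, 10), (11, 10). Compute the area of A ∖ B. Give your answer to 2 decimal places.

|A| = 39.5, |A∩B| = 10.9833.
|A ∖ B| = |A| − |A∩B| = 39.5 − 10.9833 = 28.52.

28.52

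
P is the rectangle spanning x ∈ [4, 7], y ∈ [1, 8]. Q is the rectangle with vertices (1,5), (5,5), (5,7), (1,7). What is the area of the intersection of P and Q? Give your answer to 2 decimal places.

2.00

|P∩Q|: x∈[4,5], y∈[5,7] → 1·2 = 2.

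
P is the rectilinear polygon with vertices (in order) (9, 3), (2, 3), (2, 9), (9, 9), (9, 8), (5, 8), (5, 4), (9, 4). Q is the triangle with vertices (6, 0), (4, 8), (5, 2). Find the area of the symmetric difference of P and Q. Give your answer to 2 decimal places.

|P| = 26, |Q| = 2, |P∩Q| = 1.0417.
|P △ Q| = |P| + |Q| − 2·|P∩Q| = 26 + 2 − 2.0833 = 25.92.

25.92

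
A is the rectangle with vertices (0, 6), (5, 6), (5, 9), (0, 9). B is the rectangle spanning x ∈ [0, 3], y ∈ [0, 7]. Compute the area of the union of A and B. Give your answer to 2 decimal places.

By inclusion–exclusion:
Individual areas: |A| = 15, |B| = 21.
|A∩B|: x∈[0,3], y∈[6,7] → 3·1 = 3.
|A ∪ B| = 36 − 3 = 33.00.

33.00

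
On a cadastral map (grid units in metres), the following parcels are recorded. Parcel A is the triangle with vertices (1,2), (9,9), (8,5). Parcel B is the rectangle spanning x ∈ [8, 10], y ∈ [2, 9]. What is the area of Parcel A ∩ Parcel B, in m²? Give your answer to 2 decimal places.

The intersection is the polygon with vertices (9,9), (8,5), (8,8.125).
By the shoelace formula its area is 1.56.

1.56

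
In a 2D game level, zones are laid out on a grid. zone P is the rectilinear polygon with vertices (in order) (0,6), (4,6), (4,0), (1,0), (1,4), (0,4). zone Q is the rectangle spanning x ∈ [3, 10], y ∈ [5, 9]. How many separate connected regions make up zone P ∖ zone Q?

1

zone P ∖ zone Q is a single connected region.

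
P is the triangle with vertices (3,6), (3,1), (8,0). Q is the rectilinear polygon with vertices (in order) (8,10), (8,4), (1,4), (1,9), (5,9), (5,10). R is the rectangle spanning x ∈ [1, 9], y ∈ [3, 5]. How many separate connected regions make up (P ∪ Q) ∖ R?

2

(P ∪ Q) ∖ R splits into 2 disjoint pieces (area 8.75, area 31).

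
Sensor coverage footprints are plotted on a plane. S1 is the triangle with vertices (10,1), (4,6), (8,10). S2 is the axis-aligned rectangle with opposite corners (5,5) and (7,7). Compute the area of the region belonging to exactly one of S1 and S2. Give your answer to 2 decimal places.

|S1| = 22, |S2| = 4, |S1∩S2| = 3.9833.
|S1 △ S2| = |S1| + |S2| − 2·|S1∩S2| = 22 + 4 − 7.9667 = 18.03.

18.03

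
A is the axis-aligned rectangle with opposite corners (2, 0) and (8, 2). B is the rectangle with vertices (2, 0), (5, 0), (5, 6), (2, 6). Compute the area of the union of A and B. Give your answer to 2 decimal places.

By inclusion–exclusion:
Individual areas: |A| = 12, |B| = 18.
|A∩B|: x∈[2,5], y∈[0,2] → 3·2 = 6.
|A ∪ B| = 30 − 6 = 24.00.

24.00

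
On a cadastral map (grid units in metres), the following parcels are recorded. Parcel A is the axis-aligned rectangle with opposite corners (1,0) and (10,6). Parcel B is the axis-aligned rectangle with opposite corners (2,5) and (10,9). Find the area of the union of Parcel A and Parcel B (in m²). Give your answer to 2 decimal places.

78.00

By inclusion–exclusion:
Individual areas: |Parcel A| = 54, |Parcel B| = 32.
|Parcel A∩Parcel B|: x∈[2,10], y∈[5,6] → 8·1 = 8.
|Parcel A ∪ Parcel B| = 86 − 8 = 78.00.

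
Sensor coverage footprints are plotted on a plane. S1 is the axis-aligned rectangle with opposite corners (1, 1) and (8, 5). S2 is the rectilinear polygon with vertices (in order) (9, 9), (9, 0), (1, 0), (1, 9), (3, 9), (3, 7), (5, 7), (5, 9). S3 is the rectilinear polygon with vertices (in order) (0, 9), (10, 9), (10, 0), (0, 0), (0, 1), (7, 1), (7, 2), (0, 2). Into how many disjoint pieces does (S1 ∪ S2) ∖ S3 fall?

1

(S1 ∪ S2) ∖ S3 is a single connected region.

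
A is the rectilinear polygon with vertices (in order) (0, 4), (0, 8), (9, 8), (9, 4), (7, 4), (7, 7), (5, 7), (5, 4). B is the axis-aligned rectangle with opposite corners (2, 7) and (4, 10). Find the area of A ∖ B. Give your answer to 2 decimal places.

28.00

|A| = 30, |A∩B| = 2.
|A ∖ B| = |A| − |A∩B| = 30 − 2 = 28.00.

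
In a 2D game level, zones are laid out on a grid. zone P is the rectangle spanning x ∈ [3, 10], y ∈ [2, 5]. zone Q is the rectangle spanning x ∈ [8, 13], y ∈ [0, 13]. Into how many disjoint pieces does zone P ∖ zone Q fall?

zone P ∖ zone Q is a single connected region.

1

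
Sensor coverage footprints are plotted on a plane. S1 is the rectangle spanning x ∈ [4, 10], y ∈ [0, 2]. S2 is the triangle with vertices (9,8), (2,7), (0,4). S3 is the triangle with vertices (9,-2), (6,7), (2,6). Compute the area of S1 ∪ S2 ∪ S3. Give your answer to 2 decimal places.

35.23

By inclusion–exclusion:
Individual areas: |S1| = 12, |S2| = 9.5, |S3| = 19.5.
|S1∩S2| = 0.
|S1∩S3| = 3.25.
|S2∩S3| = 2.5161.
|S1∩S2∩S3| = 0.
|S1 ∪ S2 ∪ S3| = 41 − 5.7661 + 0 = 35.23.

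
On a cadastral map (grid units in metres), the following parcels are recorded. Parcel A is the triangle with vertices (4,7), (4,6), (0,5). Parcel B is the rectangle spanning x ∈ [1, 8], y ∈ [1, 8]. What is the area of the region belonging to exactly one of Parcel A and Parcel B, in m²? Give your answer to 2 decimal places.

|Parcel A| = 2, |Parcel B| = 49, |Parcel A∩Parcel B| = 1.875.
|Parcel A △ Parcel B| = |Parcel A| + |Parcel B| − 2·|Parcel A∩Parcel B| = 2 + 49 − 3.75 = 47.25.

47.25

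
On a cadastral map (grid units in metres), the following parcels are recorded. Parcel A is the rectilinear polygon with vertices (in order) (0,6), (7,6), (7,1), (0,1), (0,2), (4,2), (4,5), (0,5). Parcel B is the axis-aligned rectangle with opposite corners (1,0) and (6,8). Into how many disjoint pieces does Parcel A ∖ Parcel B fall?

3

Parcel A ∖ Parcel B splits into 3 disjoint pieces (area 1, area 5, area 1).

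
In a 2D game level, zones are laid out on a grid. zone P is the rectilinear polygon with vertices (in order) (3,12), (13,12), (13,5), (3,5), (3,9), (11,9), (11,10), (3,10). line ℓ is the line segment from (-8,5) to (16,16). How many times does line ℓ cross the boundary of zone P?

2

The segment meets the boundary at (3,10.042), (7.273,12).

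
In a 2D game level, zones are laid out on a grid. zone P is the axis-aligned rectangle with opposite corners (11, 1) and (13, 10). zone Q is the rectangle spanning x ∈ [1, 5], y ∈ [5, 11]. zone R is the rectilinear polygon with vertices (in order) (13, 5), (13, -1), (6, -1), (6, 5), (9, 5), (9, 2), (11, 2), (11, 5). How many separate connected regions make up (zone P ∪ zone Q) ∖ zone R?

2

(zone P ∪ zone Q) ∖ zone R splits into 2 disjoint pieces (area 10, area 24).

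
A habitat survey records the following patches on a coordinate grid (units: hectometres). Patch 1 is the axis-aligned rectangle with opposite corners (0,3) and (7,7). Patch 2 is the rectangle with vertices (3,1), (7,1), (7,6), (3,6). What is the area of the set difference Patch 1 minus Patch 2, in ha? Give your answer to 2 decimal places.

16.00

|Patch 1∩Patch 2|: x∈[3,7], y∈[3,6] → 4·3 = 12.
|Patch 1| = 28.
|Patch 1 ∖ Patch 2| = |Patch 1| − |Patch 1∩Patch 2| = 28 − 12 = 16.00.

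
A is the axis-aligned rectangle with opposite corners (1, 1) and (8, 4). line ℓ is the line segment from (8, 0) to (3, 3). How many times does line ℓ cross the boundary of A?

1

The segment meets the boundary at (6.333,1).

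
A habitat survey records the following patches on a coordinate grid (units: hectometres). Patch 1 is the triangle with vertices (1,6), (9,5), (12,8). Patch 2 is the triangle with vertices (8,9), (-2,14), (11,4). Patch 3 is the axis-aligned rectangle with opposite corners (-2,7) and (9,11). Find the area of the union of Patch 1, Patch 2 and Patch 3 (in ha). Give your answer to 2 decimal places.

60.94

By inclusion–exclusion:
Individual areas: |Patch 1| = 13.5, |Patch 2| = 17.5, |Patch 3| = 44.
|Patch 1∩Patch 2| = 2.8651.
|Patch 1∩Patch 3| = 0.5682.
|Patch 2∩Patch 3| = 11.1667.
|Patch 1∩Patch 2∩Patch 3| = 0.5377.
|Patch 1 ∪ Patch 2 ∪ Patch 3| = 75 − 14.5999 + 0.5377 = 60.94.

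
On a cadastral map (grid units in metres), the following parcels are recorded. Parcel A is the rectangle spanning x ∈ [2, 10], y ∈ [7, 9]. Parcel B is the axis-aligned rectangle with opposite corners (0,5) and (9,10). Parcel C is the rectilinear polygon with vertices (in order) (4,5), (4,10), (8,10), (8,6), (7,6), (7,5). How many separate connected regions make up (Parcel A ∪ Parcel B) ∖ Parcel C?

2

(Parcel A ∪ Parcel B) ∖ Parcel C splits into 2 disjoint pieces (area 8, area 20).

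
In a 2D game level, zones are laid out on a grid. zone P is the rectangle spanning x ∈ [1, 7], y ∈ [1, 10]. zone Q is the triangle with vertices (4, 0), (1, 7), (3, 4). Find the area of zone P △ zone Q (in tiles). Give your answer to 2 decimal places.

51.68

|zone P| = 54, |zone Q| = 2.5, |zone P∩zone Q| = 2.4107.
|zone P △ zone Q| = |zone P| + |zone Q| − 2·|zone P∩zone Q| = 54 + 2.5 − 4.8214 = 51.68.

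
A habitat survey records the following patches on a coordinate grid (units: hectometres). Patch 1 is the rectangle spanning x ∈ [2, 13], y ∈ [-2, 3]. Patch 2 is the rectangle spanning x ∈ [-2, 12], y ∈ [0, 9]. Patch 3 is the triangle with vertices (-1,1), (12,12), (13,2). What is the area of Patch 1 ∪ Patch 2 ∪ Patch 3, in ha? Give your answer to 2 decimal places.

By inclusion–exclusion:
Individual areas: |Patch 1| = 55, |Patch 2| = 126, |Patch 3| = 70.5.
|Patch 1∩Patch 2|: x∈[2,12], y∈[0,3] → 10·3 = 30.
|Patch 1∩Patch 3| = 15.2714.
|Patch 2∩Patch 3| = 60.1461.
|Patch 1∩Patch 2∩Patch 3| = 14.2857.
|Patch 1 ∪ Patch 2 ∪ Patch 3| = 251.5 − 105.4175 + 14.2857 = 160.37.

160.37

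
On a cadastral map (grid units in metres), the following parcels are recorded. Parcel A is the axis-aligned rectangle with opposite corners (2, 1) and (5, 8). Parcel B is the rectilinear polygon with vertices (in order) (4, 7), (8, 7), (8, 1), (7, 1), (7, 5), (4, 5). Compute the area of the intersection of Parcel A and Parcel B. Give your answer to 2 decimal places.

The intersection is the polygon with vertices (5,5), (4,5), (4,7), (5,7).
By the shoelace formula its area is 2.00.

2.00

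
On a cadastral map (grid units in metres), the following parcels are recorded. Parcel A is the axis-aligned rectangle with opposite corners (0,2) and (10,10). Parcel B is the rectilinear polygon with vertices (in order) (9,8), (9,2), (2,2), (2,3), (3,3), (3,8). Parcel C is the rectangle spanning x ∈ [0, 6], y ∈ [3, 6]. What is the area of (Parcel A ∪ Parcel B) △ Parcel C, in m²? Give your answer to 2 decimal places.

62.00

|Parcel A ∪ Parcel B| = 80.
|(Parcel A ∪ Parcel B) ∩ Parcel C| = 18.
|(Parcel A ∪ Parcel B) △ Parcel C| = 80 + 18 − 36 = 62.00.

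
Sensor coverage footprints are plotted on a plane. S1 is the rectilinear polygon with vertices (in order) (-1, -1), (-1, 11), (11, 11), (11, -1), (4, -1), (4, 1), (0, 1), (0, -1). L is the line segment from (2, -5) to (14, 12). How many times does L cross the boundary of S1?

The segment meets the boundary at (11,7.75), (4.824,-1).

2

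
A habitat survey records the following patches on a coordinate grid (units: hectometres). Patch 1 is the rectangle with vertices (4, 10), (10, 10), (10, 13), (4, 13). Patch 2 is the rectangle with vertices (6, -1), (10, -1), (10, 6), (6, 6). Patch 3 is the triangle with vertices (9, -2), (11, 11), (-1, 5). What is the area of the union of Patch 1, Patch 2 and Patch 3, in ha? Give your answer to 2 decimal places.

92.94

By inclusion–exclusion:
Individual areas: |Patch 1| = 18, |Patch 2| = 28, |Patch 3| = 72.
|Patch 1∩Patch 2| = 0 (no overlap).
|Patch 1∩Patch 3| = 0.25.
|Patch 2∩Patch 3| = 24.8088.
|Patch 1∩Patch 2∩Patch 3| = 0.
|Patch 1 ∪ Patch 2 ∪ Patch 3| = 118 − 25.0588 + 0 = 92.94.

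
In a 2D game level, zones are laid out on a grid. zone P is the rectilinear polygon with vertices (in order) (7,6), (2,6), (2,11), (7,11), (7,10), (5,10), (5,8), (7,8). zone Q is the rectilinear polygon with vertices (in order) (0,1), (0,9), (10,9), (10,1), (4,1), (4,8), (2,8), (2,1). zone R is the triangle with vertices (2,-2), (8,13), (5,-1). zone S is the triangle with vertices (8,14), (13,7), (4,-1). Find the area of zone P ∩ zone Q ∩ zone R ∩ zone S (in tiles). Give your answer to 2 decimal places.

The intersection is the polygon with vertices (6.5,6), (5.867,6), (6.4,8), (6.929,8).
By the shoelace formula its area is 1.16.

1.16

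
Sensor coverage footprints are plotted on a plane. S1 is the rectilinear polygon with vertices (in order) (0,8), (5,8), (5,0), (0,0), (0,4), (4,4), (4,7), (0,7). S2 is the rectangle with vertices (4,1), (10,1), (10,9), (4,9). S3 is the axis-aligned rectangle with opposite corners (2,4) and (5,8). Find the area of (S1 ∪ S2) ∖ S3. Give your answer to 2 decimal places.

63.00

|S1 ∪ S2| = 69.
|(S1 ∪ S2) ∩ S3| = 6.
|(S1 ∪ S2) ∖ S3| = 69 − 6 = 63.00.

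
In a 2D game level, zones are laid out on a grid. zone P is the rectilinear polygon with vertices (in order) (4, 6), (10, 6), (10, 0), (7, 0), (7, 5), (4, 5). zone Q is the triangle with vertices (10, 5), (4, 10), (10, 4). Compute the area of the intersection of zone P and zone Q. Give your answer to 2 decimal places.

1.40

The intersection is the polygon with vertices (8.8,6), (10,5), (10,4), (8,6).
By the shoelace formula its area is 1.40.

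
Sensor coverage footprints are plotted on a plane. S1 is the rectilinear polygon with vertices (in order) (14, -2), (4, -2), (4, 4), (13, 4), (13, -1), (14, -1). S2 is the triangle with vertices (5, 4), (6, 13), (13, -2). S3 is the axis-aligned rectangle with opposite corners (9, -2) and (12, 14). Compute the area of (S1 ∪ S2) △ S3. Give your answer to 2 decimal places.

|S1 ∪ S2| = 78.4.
|(S1 ∪ S2) ∩ S3| = 19.5429.
|(S1 ∪ S2) △ S3| = 78.4 + 48 − 39.0857 = 87.31.

87.31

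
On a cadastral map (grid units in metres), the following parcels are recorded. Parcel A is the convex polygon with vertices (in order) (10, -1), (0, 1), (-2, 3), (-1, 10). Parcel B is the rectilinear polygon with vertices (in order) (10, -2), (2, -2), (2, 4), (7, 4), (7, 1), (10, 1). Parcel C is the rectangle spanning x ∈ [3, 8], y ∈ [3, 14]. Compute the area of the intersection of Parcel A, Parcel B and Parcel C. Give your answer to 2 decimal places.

The intersection is the polygon with vertices (5,4), (6,3), (3,3), (3,4).
By the shoelace formula its area is 2.50.

2.50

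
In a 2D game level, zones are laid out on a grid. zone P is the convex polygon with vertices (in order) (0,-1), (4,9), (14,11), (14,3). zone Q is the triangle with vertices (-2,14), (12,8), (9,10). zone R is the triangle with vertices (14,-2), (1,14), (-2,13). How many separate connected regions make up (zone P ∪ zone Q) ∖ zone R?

3

(zone P ∪ zone Q) ∖ zone R splits into 3 disjoint pieces (area 53.7028, area 0.0611, area 38.7099).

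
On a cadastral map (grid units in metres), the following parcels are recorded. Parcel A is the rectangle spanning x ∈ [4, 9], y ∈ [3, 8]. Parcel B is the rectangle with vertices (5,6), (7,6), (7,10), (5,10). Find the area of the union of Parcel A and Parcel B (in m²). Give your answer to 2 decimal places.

29.00

By inclusion–exclusion:
Individual areas: |Parcel A| = 25, |Parcel B| = 8.
|Parcel A∩Parcel B|: x∈[5,7], y∈[6,8] → 2·2 = 4.
|Parcel A ∪ Parcel B| = 33 − 4 = 29.00.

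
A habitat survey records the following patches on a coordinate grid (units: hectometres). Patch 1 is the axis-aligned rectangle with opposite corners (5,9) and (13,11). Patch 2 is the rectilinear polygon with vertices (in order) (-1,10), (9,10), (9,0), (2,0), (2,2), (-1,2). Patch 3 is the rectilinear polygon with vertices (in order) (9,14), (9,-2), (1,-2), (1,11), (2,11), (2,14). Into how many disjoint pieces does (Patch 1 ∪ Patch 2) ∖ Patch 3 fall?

2

(Patch 1 ∪ Patch 2) ∖ Patch 3 splits into 2 disjoint pieces (area 8, area 16).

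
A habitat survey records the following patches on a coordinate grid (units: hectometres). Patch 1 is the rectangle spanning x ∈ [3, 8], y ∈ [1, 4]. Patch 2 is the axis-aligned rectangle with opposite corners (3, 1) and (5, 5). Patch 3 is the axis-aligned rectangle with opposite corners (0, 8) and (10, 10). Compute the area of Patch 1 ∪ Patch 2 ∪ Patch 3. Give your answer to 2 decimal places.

37.00

By inclusion–exclusion:
Individual areas: |Patch 1| = 15, |Patch 2| = 8, |Patch 3| = 20.
|Patch 1∩Patch 2|: x∈[3,5], y∈[1,4] → 2·3 = 6.
|Patch 1∩Patch 3| = 0 (no overlap).
|Patch 2∩Patch 3| = 0 (no overlap).
|Patch 1∩Patch 2∩Patch 3| = 0.
|Patch 1 ∪ Patch 2 ∪ Patch 3| = 43 − 6 + 0 = 37.00.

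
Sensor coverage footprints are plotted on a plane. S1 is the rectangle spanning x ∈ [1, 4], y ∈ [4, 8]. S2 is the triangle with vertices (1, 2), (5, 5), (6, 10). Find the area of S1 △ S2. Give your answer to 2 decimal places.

|S1| = 12, |S2| = 8.5, |S1∩S2| = 2.4083.
|S1 △ S2| = |S1| + |S2| − 2·|S1∩S2| = 12 + 8.5 − 4.8167 = 15.68.

15.68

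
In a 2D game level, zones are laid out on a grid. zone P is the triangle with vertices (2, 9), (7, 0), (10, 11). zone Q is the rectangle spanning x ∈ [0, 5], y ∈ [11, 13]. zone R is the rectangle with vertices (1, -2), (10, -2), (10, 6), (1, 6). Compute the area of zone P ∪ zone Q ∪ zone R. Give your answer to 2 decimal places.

By inclusion–exclusion:
Individual areas: |zone P| = 41, |zone Q| = 10, |zone R| = 72.
|zone P∩zone Q| = 0.
|zone P∩zone R| = 14.9091.
|zone Q∩zone R| = 0 (no overlap).
|zone P∩zone Q∩zone R| = 0.
|zone P ∪ zone Q ∪ zone R| = 123 − 14.9091 + 0 = 108.09.

108.09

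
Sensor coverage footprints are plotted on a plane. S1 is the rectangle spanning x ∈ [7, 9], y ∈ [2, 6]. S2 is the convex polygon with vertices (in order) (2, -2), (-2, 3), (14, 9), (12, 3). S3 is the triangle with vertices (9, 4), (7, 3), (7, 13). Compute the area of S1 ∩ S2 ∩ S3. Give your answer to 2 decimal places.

The intersection is the polygon with vertices (7,6), (8.556,6), (9,4), (7,3).
By the shoelace formula its area is 4.56.

4.56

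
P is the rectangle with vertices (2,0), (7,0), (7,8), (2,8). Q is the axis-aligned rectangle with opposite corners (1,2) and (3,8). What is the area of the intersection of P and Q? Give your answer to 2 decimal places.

6.00

|P∩Q|: x∈[2,3], y∈[2,8] → 1·6 = 6.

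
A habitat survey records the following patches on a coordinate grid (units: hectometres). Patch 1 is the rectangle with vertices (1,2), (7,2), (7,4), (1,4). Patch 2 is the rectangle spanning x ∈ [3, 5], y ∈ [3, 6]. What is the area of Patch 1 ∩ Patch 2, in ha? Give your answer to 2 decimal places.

2.00

|Patch 1∩Patch 2|: x∈[3,5], y∈[3,4] → 2·1 = 2.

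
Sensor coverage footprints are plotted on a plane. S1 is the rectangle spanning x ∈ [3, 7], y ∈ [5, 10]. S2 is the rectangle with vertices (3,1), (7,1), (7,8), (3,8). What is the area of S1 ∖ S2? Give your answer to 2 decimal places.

|S1∩S2|: x∈[3,7], y∈[5,8] → 4·3 = 12.
|S1| = 20.
|S1 ∖ S2| = |S1| − |S1∩S2| = 20 − 12 = 8.00.

8.00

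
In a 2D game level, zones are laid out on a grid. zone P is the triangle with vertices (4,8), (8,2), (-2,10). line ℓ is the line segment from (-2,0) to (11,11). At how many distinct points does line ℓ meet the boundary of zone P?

The segment meets the boundary at (5.246,6.131), (4.075,5.14).

2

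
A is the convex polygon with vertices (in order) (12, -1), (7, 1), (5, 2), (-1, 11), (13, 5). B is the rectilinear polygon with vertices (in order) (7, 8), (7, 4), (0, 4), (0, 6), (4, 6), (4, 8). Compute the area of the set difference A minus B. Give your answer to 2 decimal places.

|A| = 68, |A∩B| = 13.7857.
|A ∖ B| = |A| − |A∩B| = 68 − 13.7857 = 54.21.

54.21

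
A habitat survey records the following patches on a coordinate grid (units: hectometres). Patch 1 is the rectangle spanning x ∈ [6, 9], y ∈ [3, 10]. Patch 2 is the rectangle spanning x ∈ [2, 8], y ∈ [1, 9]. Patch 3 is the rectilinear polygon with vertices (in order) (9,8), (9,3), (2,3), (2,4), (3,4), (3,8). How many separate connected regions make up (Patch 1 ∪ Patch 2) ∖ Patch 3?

2

(Patch 1 ∪ Patch 2) ∖ Patch 3 splits into 2 disjoint pieces (area 14, area 12).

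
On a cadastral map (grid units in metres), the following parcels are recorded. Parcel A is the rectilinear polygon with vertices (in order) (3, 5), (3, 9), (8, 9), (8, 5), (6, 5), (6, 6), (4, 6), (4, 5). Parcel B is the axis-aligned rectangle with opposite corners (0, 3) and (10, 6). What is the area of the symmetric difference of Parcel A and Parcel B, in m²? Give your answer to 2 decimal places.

42.00

|Parcel A| = 18, |Parcel B| = 30, |Parcel A∩Parcel B| = 3.
|Parcel A △ Parcel B| = |Parcel A| + |Parcel B| − 2·|Parcel A∩Parcel B| = 18 + 30 − 6 = 42.00.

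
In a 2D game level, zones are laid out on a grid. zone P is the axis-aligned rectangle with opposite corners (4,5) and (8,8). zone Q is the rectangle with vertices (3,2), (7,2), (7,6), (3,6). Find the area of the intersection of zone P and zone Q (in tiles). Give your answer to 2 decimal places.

3.00

|zone P∩zone Q|: x∈[4,7], y∈[5,6] → 3·1 = 3.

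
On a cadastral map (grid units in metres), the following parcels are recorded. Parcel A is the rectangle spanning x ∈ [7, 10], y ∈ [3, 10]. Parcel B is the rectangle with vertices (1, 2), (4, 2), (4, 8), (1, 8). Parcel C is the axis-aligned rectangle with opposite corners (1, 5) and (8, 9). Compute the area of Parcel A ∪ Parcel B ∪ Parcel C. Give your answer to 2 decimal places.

By inclusion–exclusion:
Individual areas: |Parcel A| = 21, |Parcel B| = 18, |Parcel C| = 28.
|Parcel A∩Parcel B| = 0 (no overlap).
|Parcel A∩Parcel C|: x∈[7,8], y∈[5,9] → 1·4 = 4.
|Parcel B∩Parcel C|: x∈[1,4], y∈[5,8] → 3·3 = 9.
|Parcel A∩Parcel B∩Parcel C| = 0.
|Parcel A ∪ Parcel B ∪ Parcel C| = 67 − 13 + 0 = 54.00.

54.00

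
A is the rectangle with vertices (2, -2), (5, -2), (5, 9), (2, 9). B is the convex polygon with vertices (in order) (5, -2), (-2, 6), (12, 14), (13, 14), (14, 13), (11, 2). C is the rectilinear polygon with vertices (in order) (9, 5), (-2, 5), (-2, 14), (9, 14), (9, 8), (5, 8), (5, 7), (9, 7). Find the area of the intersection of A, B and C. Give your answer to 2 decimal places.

The intersection is the polygon with vertices (5,8), (5,7), (5,5), (2,5), (2,8.286), (3.25,9), (5,9).
By the shoelace formula its area is 11.55.

11.55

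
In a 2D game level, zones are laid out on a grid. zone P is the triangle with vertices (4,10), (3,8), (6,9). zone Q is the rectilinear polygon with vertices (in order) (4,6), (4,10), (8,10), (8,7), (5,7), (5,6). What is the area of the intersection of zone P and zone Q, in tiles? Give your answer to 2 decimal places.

1.67

The intersection is the polygon with vertices (6,9), (4,8.333), (4,10).
By the shoelace formula its area is 1.67.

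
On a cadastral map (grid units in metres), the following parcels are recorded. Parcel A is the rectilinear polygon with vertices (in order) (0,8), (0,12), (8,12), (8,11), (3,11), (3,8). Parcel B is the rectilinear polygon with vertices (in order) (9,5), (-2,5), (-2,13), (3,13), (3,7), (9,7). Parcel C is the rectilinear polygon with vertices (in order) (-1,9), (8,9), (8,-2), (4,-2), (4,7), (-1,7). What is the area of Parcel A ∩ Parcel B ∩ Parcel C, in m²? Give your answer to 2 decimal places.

3.00

The intersection is the polygon with vertices (3,8), (0,8), (0,9), (3,9).
By the shoelace formula its area is 3.00.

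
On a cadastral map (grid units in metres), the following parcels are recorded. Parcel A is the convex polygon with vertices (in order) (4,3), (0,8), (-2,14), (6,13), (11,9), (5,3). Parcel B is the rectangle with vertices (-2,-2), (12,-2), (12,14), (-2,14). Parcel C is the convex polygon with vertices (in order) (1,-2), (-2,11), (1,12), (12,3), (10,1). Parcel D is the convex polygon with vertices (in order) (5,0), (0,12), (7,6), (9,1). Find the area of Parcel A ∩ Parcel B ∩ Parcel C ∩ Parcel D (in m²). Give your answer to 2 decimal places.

23.16

The intersection is the polygon with vertices (0.28,11.76), (7,6), (7.286,5.286), (5,3), (4,3), (3.478,3.652), (0.122,11.707).
By the shoelace formula its area is 23.16.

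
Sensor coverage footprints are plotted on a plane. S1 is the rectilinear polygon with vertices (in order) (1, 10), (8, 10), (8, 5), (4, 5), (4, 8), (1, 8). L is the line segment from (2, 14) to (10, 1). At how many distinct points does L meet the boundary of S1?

2

The segment meets the boundary at (7.538,5), (4.462,10).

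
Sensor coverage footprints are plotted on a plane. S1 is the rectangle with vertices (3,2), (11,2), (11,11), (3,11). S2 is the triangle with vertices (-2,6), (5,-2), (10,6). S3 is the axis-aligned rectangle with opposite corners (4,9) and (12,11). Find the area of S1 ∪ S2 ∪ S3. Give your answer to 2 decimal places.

99.00

By inclusion–exclusion:
Individual areas: |S1| = 72, |S2| = 48, |S3| = 16.
|S1∩S2| = 23.
|S1∩S3|: x∈[4,11], y∈[9,11] → 7·2 = 14.
|S2∩S3| = 0.
|S1∩S2∩S3| = 0.
|S1 ∪ S2 ∪ S3| = 136 − 37 + 0 = 99.00.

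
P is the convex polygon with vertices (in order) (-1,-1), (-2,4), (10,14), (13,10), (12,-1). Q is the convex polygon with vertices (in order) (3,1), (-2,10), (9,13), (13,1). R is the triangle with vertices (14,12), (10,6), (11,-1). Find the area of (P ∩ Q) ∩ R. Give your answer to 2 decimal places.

7.84

The region (P ∩ Q) ∩ R is the polygon with vertices (12.091,3.727), (11.461,1), (10.714,1), (10,6), (10.889,7.333).
By the shoelace formula its area is 7.84.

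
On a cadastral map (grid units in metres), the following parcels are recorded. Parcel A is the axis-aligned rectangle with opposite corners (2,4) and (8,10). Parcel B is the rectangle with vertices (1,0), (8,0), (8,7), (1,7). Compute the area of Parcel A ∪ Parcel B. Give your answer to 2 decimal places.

67.00

By inclusion–exclusion:
Individual areas: |Parcel A| = 36, |Parcel B| = 49.
|Parcel A∩Parcel B|: x∈[2,8], y∈[4,7] → 6·3 = 18.
|Parcel A ∪ Parcel B| = 85 − 18 = 67.00.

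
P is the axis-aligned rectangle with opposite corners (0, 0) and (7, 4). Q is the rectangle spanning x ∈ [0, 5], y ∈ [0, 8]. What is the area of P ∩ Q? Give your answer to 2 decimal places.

|P∩Q|: x∈[0,5], y∈[0,4] → 5·4 = 20.

20.00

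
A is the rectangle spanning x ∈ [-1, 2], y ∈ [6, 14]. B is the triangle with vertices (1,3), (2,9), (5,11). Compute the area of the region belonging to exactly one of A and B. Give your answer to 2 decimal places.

30.50

|A| = 24, |B| = 8, |A∩B| = 0.75.
|A △ B| = |A| + |B| − 2·|A∩B| = 24 + 8 − 1.5 = 30.50.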